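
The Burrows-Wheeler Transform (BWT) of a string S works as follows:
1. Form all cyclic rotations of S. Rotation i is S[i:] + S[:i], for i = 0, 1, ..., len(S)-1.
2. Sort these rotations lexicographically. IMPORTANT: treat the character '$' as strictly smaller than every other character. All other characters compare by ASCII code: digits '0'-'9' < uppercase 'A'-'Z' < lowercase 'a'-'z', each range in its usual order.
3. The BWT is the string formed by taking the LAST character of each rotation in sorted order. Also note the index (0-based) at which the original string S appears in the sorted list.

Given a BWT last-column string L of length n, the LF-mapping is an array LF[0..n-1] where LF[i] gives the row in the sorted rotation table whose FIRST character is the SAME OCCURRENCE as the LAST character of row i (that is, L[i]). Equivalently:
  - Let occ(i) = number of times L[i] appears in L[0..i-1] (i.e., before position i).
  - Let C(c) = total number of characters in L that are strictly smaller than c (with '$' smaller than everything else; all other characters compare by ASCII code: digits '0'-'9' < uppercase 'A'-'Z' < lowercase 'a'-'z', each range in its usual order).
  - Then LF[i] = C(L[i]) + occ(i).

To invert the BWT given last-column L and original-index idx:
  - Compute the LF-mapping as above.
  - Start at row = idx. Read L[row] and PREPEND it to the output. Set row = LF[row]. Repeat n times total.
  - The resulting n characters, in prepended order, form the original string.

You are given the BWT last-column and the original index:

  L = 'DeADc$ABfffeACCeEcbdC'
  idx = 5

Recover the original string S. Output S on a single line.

Answer: CceeAACdfDAcBCfEebfD$

Derivation:
LF mapping: 8 15 1 9 12 0 2 4 18 19 20 16 3 5 6 17 10 13 11 14 7
Walk LF starting at row 5, prepending L[row]:
  step 1: row=5, L[5]='$', prepend. Next row=LF[5]=0
  step 2: row=0, L[0]='D', prepend. Next row=LF[0]=8
  step 3: row=8, L[8]='f', prepend. Next row=LF[8]=18
  step 4: row=18, L[18]='b', prepend. Next row=LF[18]=11
  step 5: row=11, L[11]='e', prepend. Next row=LF[11]=16
  step 6: row=16, L[16]='E', prepend. Next row=LF[16]=10
  step 7: row=10, L[10]='f', prepend. Next row=LF[10]=20
  step 8: row=20, L[20]='C', prepend. Next row=LF[20]=7
  step 9: row=7, L[7]='B', prepend. Next row=LF[7]=4
  step 10: row=4, L[4]='c', prepend. Next row=LF[4]=12
  step 11: row=12, L[12]='A', prepend. Next row=LF[12]=3
  step 12: row=3, L[3]='D', prepend. Next row=LF[3]=9
  step 13: row=9, L[9]='f', prepend. Next row=LF[9]=19
  step 14: row=19, L[19]='d', prepend. Next row=LF[19]=14
  step 15: row=14, L[14]='C', prepend. Next row=LF[14]=6
  step 16: row=6, L[6]='A', prepend. Next row=LF[6]=2
  step 17: row=2, L[2]='A', prepend. Next row=LF[2]=1
  step 18: row=1, L[1]='e', prepend. Next row=LF[1]=15
  step 19: row=15, L[15]='e', prepend. Next row=LF[15]=17
  step 20: row=17, L[17]='c', prepend. Next row=LF[17]=13
  step 21: row=13, L[13]='C', prepend. Next row=LF[13]=5
Reversed output: CceeAACdfDAcBCfEebfD$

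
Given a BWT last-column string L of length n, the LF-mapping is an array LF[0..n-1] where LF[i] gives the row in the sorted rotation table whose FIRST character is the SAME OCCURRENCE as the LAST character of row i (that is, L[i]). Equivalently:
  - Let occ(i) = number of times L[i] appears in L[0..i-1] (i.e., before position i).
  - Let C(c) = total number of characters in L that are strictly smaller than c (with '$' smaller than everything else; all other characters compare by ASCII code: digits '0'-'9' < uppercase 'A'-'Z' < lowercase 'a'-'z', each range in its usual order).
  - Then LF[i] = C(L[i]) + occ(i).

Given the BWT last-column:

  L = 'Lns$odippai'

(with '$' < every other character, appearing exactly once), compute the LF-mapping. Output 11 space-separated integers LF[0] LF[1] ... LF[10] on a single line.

Char counts: '$':1, 'L':1, 'a':1, 'd':1, 'i':2, 'n':1, 'o':1, 'p':2, 's':1
C (first-col start): C('$')=0, C('L')=1, C('a')=2, C('d')=3, C('i')=4, C('n')=6, C('o')=7, C('p')=8, C('s')=10
L[0]='L': occ=0, LF[0]=C('L')+0=1+0=1
L[1]='n': occ=0, LF[1]=C('n')+0=6+0=6
L[2]='s': occ=0, LF[2]=C('s')+0=10+0=10
L[3]='$': occ=0, LF[3]=C('$')+0=0+0=0
L[4]='o': occ=0, LF[4]=C('o')+0=7+0=7
L[5]='d': occ=0, LF[5]=C('d')+0=3+0=3
L[6]='i': occ=0, LF[6]=C('i')+0=4+0=4
L[7]='p': occ=0, LF[7]=C('p')+0=8+0=8
L[8]='p': occ=1, LF[8]=C('p')+1=8+1=9
L[9]='a': occ=0, LF[9]=C('a')+0=2+0=2
L[10]='i': occ=1, LF[10]=C('i')+1=4+1=5

Answer: 1 6 10 0 7 3 4 8 9 2 5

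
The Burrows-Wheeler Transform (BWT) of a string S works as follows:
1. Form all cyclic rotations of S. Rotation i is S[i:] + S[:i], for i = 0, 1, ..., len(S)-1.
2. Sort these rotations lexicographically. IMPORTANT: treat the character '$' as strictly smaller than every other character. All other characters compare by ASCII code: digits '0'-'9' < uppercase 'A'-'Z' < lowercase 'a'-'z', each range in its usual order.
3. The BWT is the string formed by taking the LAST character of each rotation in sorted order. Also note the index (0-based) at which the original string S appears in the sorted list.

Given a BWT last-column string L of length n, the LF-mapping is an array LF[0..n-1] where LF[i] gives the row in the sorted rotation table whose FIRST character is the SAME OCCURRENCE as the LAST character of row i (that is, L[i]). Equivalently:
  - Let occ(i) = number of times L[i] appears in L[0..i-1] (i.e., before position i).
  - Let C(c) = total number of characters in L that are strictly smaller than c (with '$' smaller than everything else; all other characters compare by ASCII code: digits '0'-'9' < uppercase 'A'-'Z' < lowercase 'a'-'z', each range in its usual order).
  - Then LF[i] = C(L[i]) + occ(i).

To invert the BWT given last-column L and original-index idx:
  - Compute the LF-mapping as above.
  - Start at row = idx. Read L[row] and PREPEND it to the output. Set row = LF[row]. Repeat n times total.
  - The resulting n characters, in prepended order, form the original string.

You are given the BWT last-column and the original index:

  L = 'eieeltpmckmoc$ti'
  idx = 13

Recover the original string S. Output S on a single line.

Answer: picklecommittee$

Derivation:
LF mapping: 3 6 4 5 9 14 13 10 1 8 11 12 2 0 15 7
Walk LF starting at row 13, prepending L[row]:
  step 1: row=13, L[13]='$', prepend. Next row=LF[13]=0
  step 2: row=0, L[0]='e', prepend. Next row=LF[0]=3
  step 3: row=3, L[3]='e', prepend. Next row=LF[3]=5
  step 4: row=5, L[5]='t', prepend. Next row=LF[5]=14
  step 5: row=14, L[14]='t', prepend. Next row=LF[14]=15
  step 6: row=15, L[15]='i', prepend. Next row=LF[15]=7
  step 7: row=7, L[7]='m', prepend. Next row=LF[7]=10
  step 8: row=10, L[10]='m', prepend. Next row=LF[10]=11
  step 9: row=11, L[11]='o', prepend. Next row=LF[11]=12
  step 10: row=12, L[12]='c', prepend. Next row=LF[12]=2
  step 11: row=2, L[2]='e', prepend. Next row=LF[2]=4
  step 12: row=4, L[4]='l', prepend. Next row=LF[4]=9
  step 13: row=9, L[9]='k', prepend. Next row=LF[9]=8
  step 14: row=8, L[8]='c', prepend. Next row=LF[8]=1
  step 15: row=1, L[1]='i', prepend. Next row=LF[1]=6
  step 16: row=6, L[6]='p', prepend. Next row=LF[6]=13
Reversed output: picklecommittee$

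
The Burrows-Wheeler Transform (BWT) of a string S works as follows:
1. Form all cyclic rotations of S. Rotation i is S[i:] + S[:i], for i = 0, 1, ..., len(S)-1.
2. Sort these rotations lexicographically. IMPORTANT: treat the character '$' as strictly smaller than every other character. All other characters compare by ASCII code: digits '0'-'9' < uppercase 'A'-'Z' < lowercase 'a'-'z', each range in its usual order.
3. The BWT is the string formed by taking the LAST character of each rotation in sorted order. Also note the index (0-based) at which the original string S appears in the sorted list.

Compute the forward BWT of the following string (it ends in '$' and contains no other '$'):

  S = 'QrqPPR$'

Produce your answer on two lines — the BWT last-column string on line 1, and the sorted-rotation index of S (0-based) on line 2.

Answer: RqP$PrQ
3

Derivation:
All 7 rotations (rotation i = S[i:]+S[:i]):
  rot[0] = QrqPPR$
  rot[1] = rqPPR$Q
  rot[2] = qPPR$Qr
  rot[3] = PPR$Qrq
  rot[4] = PR$QrqP
  rot[5] = R$QrqPP
  rot[6] = $QrqPPR
Sorted (with $ < everything):
  sorted[0] = $QrqPPR  (last char: 'R')
  sorted[1] = PPR$Qrq  (last char: 'q')
  sorted[2] = PR$QrqP  (last char: 'P')
  sorted[3] = QrqPPR$  (last char: '$')
  sorted[4] = R$QrqPP  (last char: 'P')
  sorted[5] = qPPR$Qr  (last char: 'r')
  sorted[6] = rqPPR$Q  (last char: 'Q')
Last column: RqP$PrQ
Original string S is at sorted index 3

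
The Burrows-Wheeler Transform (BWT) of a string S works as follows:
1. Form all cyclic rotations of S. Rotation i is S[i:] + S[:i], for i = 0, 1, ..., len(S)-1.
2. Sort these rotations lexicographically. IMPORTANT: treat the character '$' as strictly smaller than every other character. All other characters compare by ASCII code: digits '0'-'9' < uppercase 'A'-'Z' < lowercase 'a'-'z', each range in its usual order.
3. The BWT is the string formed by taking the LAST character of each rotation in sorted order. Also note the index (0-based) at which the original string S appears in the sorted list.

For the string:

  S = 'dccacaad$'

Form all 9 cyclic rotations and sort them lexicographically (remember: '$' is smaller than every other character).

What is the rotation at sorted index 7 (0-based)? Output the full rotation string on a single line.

Answer: d$dccacaa

Derivation:
All 9 rotations (rotation i = S[i:]+S[:i]):
  rot[0] = dccacaad$
  rot[1] = ccacaad$d
  rot[2] = cacaad$dc
  rot[3] = acaad$dcc
  rot[4] = caad$dcca
  rot[5] = aad$dccac
  rot[6] = ad$dccaca
  rot[7] = d$dccacaa
  rot[8] = $dccacaad
Sorted (with $ < everything):
  sorted[0] = $dccacaad
  sorted[1] = aad$dccac
  sorted[2] = acaad$dcc
  sorted[3] = ad$dccaca
  sorted[4] = caad$dcca
  sorted[5] = cacaad$dc
  sorted[6] = ccacaad$d
  sorted[7] = d$dccacaa
  sorted[8] = dccacaad$
sorted[7] = d$dccacaa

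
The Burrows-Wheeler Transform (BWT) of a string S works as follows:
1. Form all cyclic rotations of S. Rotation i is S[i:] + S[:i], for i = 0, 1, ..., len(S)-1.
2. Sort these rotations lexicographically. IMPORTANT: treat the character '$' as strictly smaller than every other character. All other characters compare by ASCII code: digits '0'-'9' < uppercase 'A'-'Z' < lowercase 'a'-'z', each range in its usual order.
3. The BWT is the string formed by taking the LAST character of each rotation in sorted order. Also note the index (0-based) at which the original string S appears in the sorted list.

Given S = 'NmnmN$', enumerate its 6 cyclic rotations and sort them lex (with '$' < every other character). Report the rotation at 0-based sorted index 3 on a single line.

Answer: mN$Nmn

Derivation:
All 6 rotations (rotation i = S[i:]+S[:i]):
  rot[0] = NmnmN$
  rot[1] = mnmN$N
  rot[2] = nmN$Nm
  rot[3] = mN$Nmn
  rot[4] = N$Nmnm
  rot[5] = $NmnmN
Sorted (with $ < everything):
  sorted[0] = $NmnmN
  sorted[1] = N$Nmnm
  sorted[2] = NmnmN$
  sorted[3] = mN$Nmn
  sorted[4] = mnmN$N
  sorted[5] = nmN$Nm
sorted[3] = mN$Nmn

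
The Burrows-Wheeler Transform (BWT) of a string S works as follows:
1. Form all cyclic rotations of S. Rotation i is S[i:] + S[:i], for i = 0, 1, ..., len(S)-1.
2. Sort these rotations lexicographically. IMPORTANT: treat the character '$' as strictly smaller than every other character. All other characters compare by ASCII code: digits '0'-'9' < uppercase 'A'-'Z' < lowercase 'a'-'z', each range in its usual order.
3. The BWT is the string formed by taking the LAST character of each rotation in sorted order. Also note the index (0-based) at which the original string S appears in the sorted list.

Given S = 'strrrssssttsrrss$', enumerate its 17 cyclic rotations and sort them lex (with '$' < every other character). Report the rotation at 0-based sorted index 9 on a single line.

Answer: ssssttsrrss$strrr

Derivation:
All 17 rotations (rotation i = S[i:]+S[:i]):
  rot[0] = strrrssssttsrrss$
  rot[1] = trrrssssttsrrss$s
  rot[2] = rrrssssttsrrss$st
  rot[3] = rrssssttsrrss$str
  rot[4] = rssssttsrrss$strr
  rot[5] = ssssttsrrss$strrr
  rot[6] = sssttsrrss$strrrs
  rot[7] = ssttsrrss$strrrss
  rot[8] = sttsrrss$strrrsss
  rot[9] = ttsrrss$strrrssss
  rot[10] = tsrrss$strrrsssst
  rot[11] = srrss$strrrsssstt
  rot[12] = rrss$strrrsssstts
  rot[13] = rss$strrrssssttsr
  rot[14] = ss$strrrssssttsrr
  rot[15] = s$strrrssssttsrrs
  rot[16] = $strrrssssttsrrss
Sorted (with $ < everything):
  sorted[0] = $strrrssssttsrrss
  sorted[1] = rrrssssttsrrss$st
  sorted[2] = rrss$strrrsssstts
  sorted[3] = rrssssttsrrss$str
  sorted[4] = rss$strrrssssttsr
  sorted[5] = rssssttsrrss$strr
  sorted[6] = s$strrrssssttsrrs
  sorted[7] = srrss$strrrsssstt
  sorted[8] = ss$strrrssssttsrr
  sorted[9] = ssssttsrrss$strrr
  sorted[10] = sssttsrrss$strrrs
  sorted[11] = ssttsrrss$strrrss
  sorted[12] = strrrssssttsrrss$
  sorted[13] = sttsrrss$strrrsss
  sorted[14] = trrrssssttsrrss$s
  sorted[15] = tsrrss$strrrsssst
  sorted[16] = ttsrrss$strrrssss
sorted[9] = ssssttsrrss$strrr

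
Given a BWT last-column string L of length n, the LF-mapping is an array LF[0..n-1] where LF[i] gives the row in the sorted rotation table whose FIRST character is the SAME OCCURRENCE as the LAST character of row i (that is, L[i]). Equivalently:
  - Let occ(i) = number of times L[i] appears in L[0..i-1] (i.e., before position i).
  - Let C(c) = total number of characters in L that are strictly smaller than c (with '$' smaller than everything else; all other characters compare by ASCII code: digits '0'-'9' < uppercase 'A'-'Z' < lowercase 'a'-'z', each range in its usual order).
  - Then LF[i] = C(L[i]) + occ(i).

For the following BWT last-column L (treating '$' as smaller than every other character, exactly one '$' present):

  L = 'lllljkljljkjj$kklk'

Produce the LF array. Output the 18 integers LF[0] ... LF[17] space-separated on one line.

Answer: 11 12 13 14 1 6 15 2 16 3 7 4 5 0 8 9 17 10

Derivation:
Char counts: '$':1, 'j':5, 'k':5, 'l':7
C (first-col start): C('$')=0, C('j')=1, C('k')=6, C('l')=11
L[0]='l': occ=0, LF[0]=C('l')+0=11+0=11
L[1]='l': occ=1, LF[1]=C('l')+1=11+1=12
L[2]='l': occ=2, LF[2]=C('l')+2=11+2=13
L[3]='l': occ=3, LF[3]=C('l')+3=11+3=14
L[4]='j': occ=0, LF[4]=C('j')+0=1+0=1
L[5]='k': occ=0, LF[5]=C('k')+0=6+0=6
L[6]='l': occ=4, LF[6]=C('l')+4=11+4=15
L[7]='j': occ=1, LF[7]=C('j')+1=1+1=2
L[8]='l': occ=5, LF[8]=C('l')+5=11+5=16
L[9]='j': occ=2, LF[9]=C('j')+2=1+2=3
L[10]='k': occ=1, LF[10]=C('k')+1=6+1=7
L[11]='j': occ=3, LF[11]=C('j')+3=1+3=4
L[12]='j': occ=4, LF[12]=C('j')+4=1+4=5
L[13]='$': occ=0, LF[13]=C('$')+0=0+0=0
L[14]='k': occ=2, LF[14]=C('k')+2=6+2=8
L[15]='k': occ=3, LF[15]=C('k')+3=6+3=9
L[16]='l': occ=6, LF[16]=C('l')+6=11+6=17
L[17]='k': occ=4, LF[17]=C('k')+4=6+4=10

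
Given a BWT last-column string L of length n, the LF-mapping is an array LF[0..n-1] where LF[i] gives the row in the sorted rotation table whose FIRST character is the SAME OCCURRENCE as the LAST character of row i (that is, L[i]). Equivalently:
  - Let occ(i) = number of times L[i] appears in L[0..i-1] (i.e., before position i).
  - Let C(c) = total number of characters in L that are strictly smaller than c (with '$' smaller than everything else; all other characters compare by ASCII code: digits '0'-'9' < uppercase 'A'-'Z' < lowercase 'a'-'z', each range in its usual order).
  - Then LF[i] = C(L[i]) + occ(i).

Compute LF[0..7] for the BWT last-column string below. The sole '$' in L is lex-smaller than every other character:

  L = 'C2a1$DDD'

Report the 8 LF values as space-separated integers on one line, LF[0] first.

Char counts: '$':1, '1':1, '2':1, 'C':1, 'D':3, 'a':1
C (first-col start): C('$')=0, C('1')=1, C('2')=2, C('C')=3, C('D')=4, C('a')=7
L[0]='C': occ=0, LF[0]=C('C')+0=3+0=3
L[1]='2': occ=0, LF[1]=C('2')+0=2+0=2
L[2]='a': occ=0, LF[2]=C('a')+0=7+0=7
L[3]='1': occ=0, LF[3]=C('1')+0=1+0=1
L[4]='$': occ=0, LF[4]=C('$')+0=0+0=0
L[5]='D': occ=0, LF[5]=C('D')+0=4+0=4
L[6]='D': occ=1, LF[6]=C('D')+1=4+1=5
L[7]='D': occ=2, LF[7]=C('D')+2=4+2=6

Answer: 3 2 7 1 0 4 5 6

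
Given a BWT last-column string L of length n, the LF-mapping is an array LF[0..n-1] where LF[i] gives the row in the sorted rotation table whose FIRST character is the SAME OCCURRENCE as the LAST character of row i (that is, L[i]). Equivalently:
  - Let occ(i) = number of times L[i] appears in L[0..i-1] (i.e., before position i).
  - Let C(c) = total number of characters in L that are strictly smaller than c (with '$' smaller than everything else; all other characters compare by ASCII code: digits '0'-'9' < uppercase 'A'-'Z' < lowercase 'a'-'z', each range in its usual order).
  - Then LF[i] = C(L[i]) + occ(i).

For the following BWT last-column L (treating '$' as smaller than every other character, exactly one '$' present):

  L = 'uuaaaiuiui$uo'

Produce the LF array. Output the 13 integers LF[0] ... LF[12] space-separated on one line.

Answer: 8 9 1 2 3 4 10 5 11 6 0 12 7

Derivation:
Char counts: '$':1, 'a':3, 'i':3, 'o':1, 'u':5
C (first-col start): C('$')=0, C('a')=1, C('i')=4, C('o')=7, C('u')=8
L[0]='u': occ=0, LF[0]=C('u')+0=8+0=8
L[1]='u': occ=1, LF[1]=C('u')+1=8+1=9
L[2]='a': occ=0, LF[2]=C('a')+0=1+0=1
L[3]='a': occ=1, LF[3]=C('a')+1=1+1=2
L[4]='a': occ=2, LF[4]=C('a')+2=1+2=3
L[5]='i': occ=0, LF[5]=C('i')+0=4+0=4
L[6]='u': occ=2, LF[6]=C('u')+2=8+2=10
L[7]='i': occ=1, LF[7]=C('i')+1=4+1=5
L[8]='u': occ=3, LF[8]=C('u')+3=8+3=11
L[9]='i': occ=2, LF[9]=C('i')+2=4+2=6
L[10]='$': occ=0, LF[10]=C('$')+0=0+0=0
L[11]='u': occ=4, LF[11]=C('u')+4=8+4=12
L[12]='o': occ=0, LF[12]=C('o')+0=7+0=7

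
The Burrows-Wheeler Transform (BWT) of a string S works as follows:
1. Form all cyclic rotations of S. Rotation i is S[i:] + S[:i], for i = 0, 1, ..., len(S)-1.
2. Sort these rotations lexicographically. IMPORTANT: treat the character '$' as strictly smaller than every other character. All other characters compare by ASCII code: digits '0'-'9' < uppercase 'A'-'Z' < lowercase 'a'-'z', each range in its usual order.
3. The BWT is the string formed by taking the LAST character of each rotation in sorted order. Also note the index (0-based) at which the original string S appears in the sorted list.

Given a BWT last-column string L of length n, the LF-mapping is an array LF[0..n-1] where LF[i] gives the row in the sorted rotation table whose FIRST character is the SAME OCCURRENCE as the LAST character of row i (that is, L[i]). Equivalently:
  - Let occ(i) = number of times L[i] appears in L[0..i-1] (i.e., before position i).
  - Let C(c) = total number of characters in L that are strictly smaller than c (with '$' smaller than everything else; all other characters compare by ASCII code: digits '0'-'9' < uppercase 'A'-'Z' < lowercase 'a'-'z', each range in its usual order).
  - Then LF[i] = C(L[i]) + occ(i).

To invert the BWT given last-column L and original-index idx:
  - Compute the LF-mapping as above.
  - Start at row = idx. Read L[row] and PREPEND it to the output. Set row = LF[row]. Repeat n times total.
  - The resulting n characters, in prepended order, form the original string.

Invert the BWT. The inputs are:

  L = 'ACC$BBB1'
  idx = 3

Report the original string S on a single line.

Answer: BBBC1CA$

Derivation:
LF mapping: 2 6 7 0 3 4 5 1
Walk LF starting at row 3, prepending L[row]:
  step 1: row=3, L[3]='$', prepend. Next row=LF[3]=0
  step 2: row=0, L[0]='A', prepend. Next row=LF[0]=2
  step 3: row=2, L[2]='C', prepend. Next row=LF[2]=7
  step 4: row=7, L[7]='1', prepend. Next row=LF[7]=1
  step 5: row=1, L[1]='C', prepend. Next row=LF[1]=6
  step 6: row=6, L[6]='B', prepend. Next row=LF[6]=5
  step 7: row=5, L[5]='B', prepend. Next row=LF[5]=4
  step 8: row=4, L[4]='B', prepend. Next row=LF[4]=3
Reversed output: BBBC1CA$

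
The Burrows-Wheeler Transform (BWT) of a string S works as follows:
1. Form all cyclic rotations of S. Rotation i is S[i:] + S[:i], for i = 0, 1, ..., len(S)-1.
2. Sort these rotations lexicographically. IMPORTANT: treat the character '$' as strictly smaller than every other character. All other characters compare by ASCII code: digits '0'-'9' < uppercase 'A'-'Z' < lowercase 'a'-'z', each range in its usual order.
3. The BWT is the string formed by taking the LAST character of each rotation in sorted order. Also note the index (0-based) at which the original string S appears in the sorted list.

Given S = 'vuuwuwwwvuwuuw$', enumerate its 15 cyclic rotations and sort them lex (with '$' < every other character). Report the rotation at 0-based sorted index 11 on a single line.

All 15 rotations (rotation i = S[i:]+S[:i]):
  rot[0] = vuuwuwwwvuwuuw$
  rot[1] = uuwuwwwvuwuuw$v
  rot[2] = uwuwwwvuwuuw$vu
  rot[3] = wuwwwvuwuuw$vuu
  rot[4] = uwwwvuwuuw$vuuw
  rot[5] = wwwvuwuuw$vuuwu
  rot[6] = wwvuwuuw$vuuwuw
  rot[7] = wvuwuuw$vuuwuww
  rot[8] = vuwuuw$vuuwuwww
  rot[9] = uwuuw$vuuwuwwwv
  rot[10] = wuuw$vuuwuwwwvu
  rot[11] = uuw$vuuwuwwwvuw
  rot[12] = uw$vuuwuwwwvuwu
  rot[13] = w$vuuwuwwwvuwuu
  rot[14] = $vuuwuwwwvuwuuw
Sorted (with $ < everything):
  sorted[0] = $vuuwuwwwvuwuuw
  sorted[1] = uuw$vuuwuwwwvuw
  sorted[2] = uuwuwwwvuwuuw$v
  sorted[3] = uw$vuuwuwwwvuwu
  sorted[4] = uwuuw$vuuwuwwwv
  sorted[5] = uwuwwwvuwuuw$vu
  sorted[6] = uwwwvuwuuw$vuuw
  sorted[7] = vuuwuwwwvuwuuw$
  sorted[8] = vuwuuw$vuuwuwww
  sorted[9] = w$vuuwuwwwvuwuu
  sorted[10] = wuuw$vuuwuwwwvu
  sorted[11] = wuwwwvuwuuw$vuu
  sorted[12] = wvuwuuw$vuuwuww
  sorted[13] = wwvuwuuw$vuuwuw
  sorted[14] = wwwvuwuuw$vuuwu
sorted[11] = wuwwwvuwuuw$vuu

Answer: wuwwwvuwuuw$vuu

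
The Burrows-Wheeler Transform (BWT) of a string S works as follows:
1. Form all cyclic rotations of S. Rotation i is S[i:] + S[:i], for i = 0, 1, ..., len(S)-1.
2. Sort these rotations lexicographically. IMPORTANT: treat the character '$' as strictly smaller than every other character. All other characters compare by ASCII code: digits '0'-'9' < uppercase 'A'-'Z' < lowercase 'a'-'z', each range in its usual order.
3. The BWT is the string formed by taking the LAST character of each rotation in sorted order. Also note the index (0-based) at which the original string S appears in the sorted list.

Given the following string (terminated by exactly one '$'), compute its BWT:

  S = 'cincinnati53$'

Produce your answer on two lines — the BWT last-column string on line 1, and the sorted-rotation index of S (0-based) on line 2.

All 13 rotations (rotation i = S[i:]+S[:i]):
  rot[0] = cincinnati53$
  rot[1] = incinnati53$c
  rot[2] = ncinnati53$ci
  rot[3] = cinnati53$cin
  rot[4] = innati53$cinc
  rot[5] = nnati53$cinci
  rot[6] = nati53$cincin
  rot[7] = ati53$cincinn
  rot[8] = ti53$cincinna
  rot[9] = i53$cincinnat
  rot[10] = 53$cincinnati
  rot[11] = 3$cincinnati5
  rot[12] = $cincinnati53
Sorted (with $ < everything):
  sorted[0] = $cincinnati53  (last char: '3')
  sorted[1] = 3$cincinnati5  (last char: '5')
  sorted[2] = 53$cincinnati  (last char: 'i')
  sorted[3] = ati53$cincinn  (last char: 'n')
  sorted[4] = cincinnati53$  (last char: '$')
  sorted[5] = cinnati53$cin  (last char: 'n')
  sorted[6] = i53$cincinnat  (last char: 't')
  sorted[7] = incinnati53$c  (last char: 'c')
  sorted[8] = innati53$cinc  (last char: 'c')
  sorted[9] = nati53$cincin  (last char: 'n')
  sorted[10] = ncinnati53$ci  (last char: 'i')
  sorted[11] = nnati53$cinci  (last char: 'i')
  sorted[12] = ti53$cincinna  (last char: 'a')
Last column: 35in$ntccniia
Original string S is at sorted index 4

Answer: 35in$ntccniia
4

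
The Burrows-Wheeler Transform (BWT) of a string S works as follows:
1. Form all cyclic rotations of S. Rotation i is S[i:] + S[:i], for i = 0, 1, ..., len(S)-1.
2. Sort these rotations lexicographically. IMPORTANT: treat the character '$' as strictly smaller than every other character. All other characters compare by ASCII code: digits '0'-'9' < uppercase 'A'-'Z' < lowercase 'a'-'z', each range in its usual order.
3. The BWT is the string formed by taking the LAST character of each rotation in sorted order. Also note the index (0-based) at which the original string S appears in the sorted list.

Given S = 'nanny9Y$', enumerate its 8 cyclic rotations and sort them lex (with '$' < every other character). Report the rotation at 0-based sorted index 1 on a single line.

All 8 rotations (rotation i = S[i:]+S[:i]):
  rot[0] = nanny9Y$
  rot[1] = anny9Y$n
  rot[2] = nny9Y$na
  rot[3] = ny9Y$nan
  rot[4] = y9Y$nann
  rot[5] = 9Y$nanny
  rot[6] = Y$nanny9
  rot[7] = $nanny9Y
Sorted (with $ < everything):
  sorted[0] = $nanny9Y
  sorted[1] = 9Y$nanny
  sorted[2] = Y$nanny9
  sorted[3] = anny9Y$n
  sorted[4] = nanny9Y$
  sorted[5] = nny9Y$na
  sorted[6] = ny9Y$nan
  sorted[7] = y9Y$nann
sorted[1] = 9Y$nanny

Answer: 9Y$nanny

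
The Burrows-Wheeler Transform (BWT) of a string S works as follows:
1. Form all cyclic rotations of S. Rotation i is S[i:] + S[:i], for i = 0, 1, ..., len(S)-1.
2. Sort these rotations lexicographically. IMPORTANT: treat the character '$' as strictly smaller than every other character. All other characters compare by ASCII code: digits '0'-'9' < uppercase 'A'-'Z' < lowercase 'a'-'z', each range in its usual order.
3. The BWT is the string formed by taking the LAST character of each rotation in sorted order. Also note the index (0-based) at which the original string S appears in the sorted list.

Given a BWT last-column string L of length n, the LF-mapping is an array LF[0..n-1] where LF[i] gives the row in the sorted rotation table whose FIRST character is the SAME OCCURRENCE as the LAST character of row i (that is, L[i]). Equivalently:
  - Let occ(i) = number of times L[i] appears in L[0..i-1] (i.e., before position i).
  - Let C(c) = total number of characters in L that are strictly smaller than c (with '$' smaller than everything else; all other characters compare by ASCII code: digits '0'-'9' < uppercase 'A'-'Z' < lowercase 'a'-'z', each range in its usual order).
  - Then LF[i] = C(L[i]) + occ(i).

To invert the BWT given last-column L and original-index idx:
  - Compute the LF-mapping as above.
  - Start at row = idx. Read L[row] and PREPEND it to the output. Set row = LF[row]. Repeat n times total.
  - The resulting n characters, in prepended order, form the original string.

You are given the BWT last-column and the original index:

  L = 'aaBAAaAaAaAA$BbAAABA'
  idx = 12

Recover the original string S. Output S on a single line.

Answer: BBaAaAaAAABAAAaAAba$

Derivation:
LF mapping: 14 15 11 1 2 16 3 17 4 18 5 6 0 12 19 7 8 9 13 10
Walk LF starting at row 12, prepending L[row]:
  step 1: row=12, L[12]='$', prepend. Next row=LF[12]=0
  step 2: row=0, L[0]='a', prepend. Next row=LF[0]=14
  step 3: row=14, L[14]='b', prepend. Next row=LF[14]=19
  step 4: row=19, L[19]='A', prepend. Next row=LF[19]=10
  step 5: row=10, L[10]='A', prepend. Next row=LF[10]=5
  step 6: row=5, L[5]='a', prepend. Next row=LF[5]=16
  step 7: row=16, L[16]='A', prepend. Next row=LF[16]=8
  step 8: row=8, L[8]='A', prepend. Next row=LF[8]=4
  step 9: row=4, L[4]='A', prepend. Next row=LF[4]=2
  step 10: row=2, L[2]='B', prepend. Next row=LF[2]=11
  step 11: row=11, L[11]='A', prepend. Next row=LF[11]=6
  step 12: row=6, L[6]='A', prepend. Next row=LF[6]=3
  step 13: row=3, L[3]='A', prepend. Next row=LF[3]=1
  step 14: row=1, L[1]='a', prepend. Next row=LF[1]=15
  step 15: row=15, L[15]='A', prepend. Next row=LF[15]=7
  step 16: row=7, L[7]='a', prepend. Next row=LF[7]=17
  step 17: row=17, L[17]='A', prepend. Next row=LF[17]=9
  step 18: row=9, L[9]='a', prepend. Next row=LF[9]=18
  step 19: row=18, L[18]='B', prepend. Next row=LF[18]=13
  step 20: row=13, L[13]='B', prepend. Next row=LF[13]=12
Reversed output: BBaAaAaAAABAAAaAAba$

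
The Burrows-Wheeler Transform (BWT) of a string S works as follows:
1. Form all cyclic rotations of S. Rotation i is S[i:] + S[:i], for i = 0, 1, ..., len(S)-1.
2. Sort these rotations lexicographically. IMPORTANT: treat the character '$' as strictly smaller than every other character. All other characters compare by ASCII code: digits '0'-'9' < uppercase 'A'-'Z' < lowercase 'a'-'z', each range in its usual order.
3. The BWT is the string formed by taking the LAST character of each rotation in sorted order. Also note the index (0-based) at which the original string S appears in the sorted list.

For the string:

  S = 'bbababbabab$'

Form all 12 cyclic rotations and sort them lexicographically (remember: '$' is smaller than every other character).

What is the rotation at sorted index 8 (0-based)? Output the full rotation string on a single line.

Answer: bababbabab$b

Derivation:
All 12 rotations (rotation i = S[i:]+S[:i]):
  rot[0] = bbababbabab$
  rot[1] = bababbabab$b
  rot[2] = ababbabab$bb
  rot[3] = babbabab$bba
  rot[4] = abbabab$bbab
  rot[5] = bbabab$bbaba
  rot[6] = babab$bbabab
  rot[7] = abab$bbababb
  rot[8] = bab$bbababba
  rot[9] = ab$bbababbab
  rot[10] = b$bbababbaba
  rot[11] = $bbababbabab
Sorted (with $ < everything):
  sorted[0] = $bbababbabab
  sorted[1] = ab$bbababbab
  sorted[2] = abab$bbababb
  sorted[3] = ababbabab$bb
  sorted[4] = abbabab$bbab
  sorted[5] = b$bbababbaba
  sorted[6] = bab$bbababba
  sorted[7] = babab$bbabab
  sorted[8] = bababbabab$b
  sorted[9] = babbabab$bba
  sorted[10] = bbabab$bbaba
  sorted[11] = bbababbabab$
sorted[8] = bababbabab$b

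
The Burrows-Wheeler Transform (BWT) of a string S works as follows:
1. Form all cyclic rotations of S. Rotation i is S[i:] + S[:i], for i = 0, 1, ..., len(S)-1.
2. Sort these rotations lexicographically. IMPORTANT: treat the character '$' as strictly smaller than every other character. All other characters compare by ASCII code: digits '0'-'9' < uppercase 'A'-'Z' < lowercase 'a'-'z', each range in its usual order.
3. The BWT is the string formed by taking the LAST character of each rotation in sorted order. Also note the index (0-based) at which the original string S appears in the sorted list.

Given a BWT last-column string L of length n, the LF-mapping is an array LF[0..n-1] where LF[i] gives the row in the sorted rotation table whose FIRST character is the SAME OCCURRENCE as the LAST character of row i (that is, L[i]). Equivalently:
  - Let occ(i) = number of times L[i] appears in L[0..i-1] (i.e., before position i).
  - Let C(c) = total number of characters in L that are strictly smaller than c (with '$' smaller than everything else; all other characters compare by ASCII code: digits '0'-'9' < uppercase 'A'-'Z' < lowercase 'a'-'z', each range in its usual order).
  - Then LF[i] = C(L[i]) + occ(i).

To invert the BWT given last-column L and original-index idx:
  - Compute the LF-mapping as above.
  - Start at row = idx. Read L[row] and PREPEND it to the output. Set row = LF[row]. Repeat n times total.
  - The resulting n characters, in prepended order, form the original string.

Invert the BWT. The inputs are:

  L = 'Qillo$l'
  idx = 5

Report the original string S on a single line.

LF mapping: 1 2 3 4 6 0 5
Walk LF starting at row 5, prepending L[row]:
  step 1: row=5, L[5]='$', prepend. Next row=LF[5]=0
  step 2: row=0, L[0]='Q', prepend. Next row=LF[0]=1
  step 3: row=1, L[1]='i', prepend. Next row=LF[1]=2
  step 4: row=2, L[2]='l', prepend. Next row=LF[2]=3
  step 5: row=3, L[3]='l', prepend. Next row=LF[3]=4
  step 6: row=4, L[4]='o', prepend. Next row=LF[4]=6
  step 7: row=6, L[6]='l', prepend. Next row=LF[6]=5
Reversed output: lolliQ$

Answer: lolliQ$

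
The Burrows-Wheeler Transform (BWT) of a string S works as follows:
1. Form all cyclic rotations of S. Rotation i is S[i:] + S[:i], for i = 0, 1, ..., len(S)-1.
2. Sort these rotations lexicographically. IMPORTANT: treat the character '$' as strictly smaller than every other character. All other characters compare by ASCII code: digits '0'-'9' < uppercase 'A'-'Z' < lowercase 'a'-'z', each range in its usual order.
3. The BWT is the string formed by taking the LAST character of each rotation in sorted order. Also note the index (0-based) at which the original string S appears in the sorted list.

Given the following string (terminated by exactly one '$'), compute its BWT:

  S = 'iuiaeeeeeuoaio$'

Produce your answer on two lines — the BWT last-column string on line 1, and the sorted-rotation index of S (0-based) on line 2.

Answer: oioaeeeeua$iuie
10

Derivation:
All 15 rotations (rotation i = S[i:]+S[:i]):
  rot[0] = iuiaeeeeeuoaio$
  rot[1] = uiaeeeeeuoaio$i
  rot[2] = iaeeeeeuoaio$iu
  rot[3] = aeeeeeuoaio$iui
  rot[4] = eeeeeuoaio$iuia
  rot[5] = eeeeuoaio$iuiae
  rot[6] = eeeuoaio$iuiaee
  rot[7] = eeuoaio$iuiaeee
  rot[8] = euoaio$iuiaeeee
  rot[9] = uoaio$iuiaeeeee
  rot[10] = oaio$iuiaeeeeeu
  rot[11] = aio$iuiaeeeeeuo
  rot[12] = io$iuiaeeeeeuoa
  rot[13] = o$iuiaeeeeeuoai
  rot[14] = $iuiaeeeeeuoaio
Sorted (with $ < everything):
  sorted[0] = $iuiaeeeeeuoaio  (last char: 'o')
  sorted[1] = aeeeeeuoaio$iui  (last char: 'i')
  sorted[2] = aio$iuiaeeeeeuo  (last char: 'o')
  sorted[3] = eeeeeuoaio$iuia  (last char: 'a')
  sorted[4] = eeeeuoaio$iuiae  (last char: 'e')
  sorted[5] = eeeuoaio$iuiaee  (last char: 'e')
  sorted[6] = eeuoaio$iuiaeee  (last char: 'e')
  sorted[7] = euoaio$iuiaeeee  (last char: 'e')
  sorted[8] = iaeeeeeuoaio$iu  (last char: 'u')
  sorted[9] = io$iuiaeeeeeuoa  (last char: 'a')
  sorted[10] = iuiaeeeeeuoaio$  (last char: '$')
  sorted[11] = o$iuiaeeeeeuoai  (last char: 'i')
  sorted[12] = oaio$iuiaeeeeeu  (last char: 'u')
  sorted[13] = uiaeeeeeuoaio$i  (last char: 'i')
  sorted[14] = uoaio$iuiaeeeee  (last char: 'e')
Last column: oioaeeeeua$iuie
Original string S is at sorted index 10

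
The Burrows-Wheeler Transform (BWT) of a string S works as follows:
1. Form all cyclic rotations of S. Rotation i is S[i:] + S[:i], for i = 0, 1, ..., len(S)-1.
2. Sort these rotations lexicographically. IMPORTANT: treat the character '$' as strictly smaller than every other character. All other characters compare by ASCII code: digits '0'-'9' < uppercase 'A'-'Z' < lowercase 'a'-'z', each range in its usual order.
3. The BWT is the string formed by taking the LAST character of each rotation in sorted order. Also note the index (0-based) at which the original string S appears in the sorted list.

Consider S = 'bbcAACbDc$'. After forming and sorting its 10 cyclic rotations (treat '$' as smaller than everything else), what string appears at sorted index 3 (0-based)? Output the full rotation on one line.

Answer: CbDc$bbcAA

Derivation:
All 10 rotations (rotation i = S[i:]+S[:i]):
  rot[0] = bbcAACbDc$
  rot[1] = bcAACbDc$b
  rot[2] = cAACbDc$bb
  rot[3] = AACbDc$bbc
  rot[4] = ACbDc$bbcA
  rot[5] = CbDc$bbcAA
  rot[6] = bDc$bbcAAC
  rot[7] = Dc$bbcAACb
  rot[8] = c$bbcAACbD
  rot[9] = $bbcAACbDc
Sorted (with $ < everything):
  sorted[0] = $bbcAACbDc
  sorted[1] = AACbDc$bbc
  sorted[2] = ACbDc$bbcA
  sorted[3] = CbDc$bbcAA
  sorted[4] = Dc$bbcAACb
  sorted[5] = bDc$bbcAAC
  sorted[6] = bbcAACbDc$
  sorted[7] = bcAACbDc$b
  sorted[8] = c$bbcAACbD
  sorted[9] = cAACbDc$bb
sorted[3] = CbDc$bbcAA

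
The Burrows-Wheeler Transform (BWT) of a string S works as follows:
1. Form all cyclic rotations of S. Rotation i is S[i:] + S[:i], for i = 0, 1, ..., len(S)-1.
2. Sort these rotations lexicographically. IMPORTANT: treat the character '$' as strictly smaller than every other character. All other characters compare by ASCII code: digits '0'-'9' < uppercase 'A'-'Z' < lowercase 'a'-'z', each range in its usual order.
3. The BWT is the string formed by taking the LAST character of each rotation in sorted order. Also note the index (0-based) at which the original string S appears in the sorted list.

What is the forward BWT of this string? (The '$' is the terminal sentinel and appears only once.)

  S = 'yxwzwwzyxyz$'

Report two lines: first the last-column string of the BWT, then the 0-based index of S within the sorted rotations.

All 12 rotations (rotation i = S[i:]+S[:i]):
  rot[0] = yxwzwwzyxyz$
  rot[1] = xwzwwzyxyz$y
  rot[2] = wzwwzyxyz$yx
  rot[3] = zwwzyxyz$yxw
  rot[4] = wwzyxyz$yxwz
  rot[5] = wzyxyz$yxwzw
  rot[6] = zyxyz$yxwzww
  rot[7] = yxyz$yxwzwwz
  rot[8] = xyz$yxwzwwzy
  rot[9] = yz$yxwzwwzyx
  rot[10] = z$yxwzwwzyxy
  rot[11] = $yxwzwwzyxyz
Sorted (with $ < everything):
  sorted[0] = $yxwzwwzyxyz  (last char: 'z')
  sorted[1] = wwzyxyz$yxwz  (last char: 'z')
  sorted[2] = wzwwzyxyz$yx  (last char: 'x')
  sorted[3] = wzyxyz$yxwzw  (last char: 'w')
  sorted[4] = xwzwwzyxyz$y  (last char: 'y')
  sorted[5] = xyz$yxwzwwzy  (last char: 'y')
  sorted[6] = yxwzwwzyxyz$  (last char: '$')
  sorted[7] = yxyz$yxwzwwz  (last char: 'z')
  sorted[8] = yz$yxwzwwzyx  (last char: 'x')
  sorted[9] = z$yxwzwwzyxy  (last char: 'y')
  sorted[10] = zwwzyxyz$yxw  (last char: 'w')
  sorted[11] = zyxyz$yxwzww  (last char: 'w')
Last column: zzxwyy$zxyww
Original string S is at sorted index 6

Answer: zzxwyy$zxyww
6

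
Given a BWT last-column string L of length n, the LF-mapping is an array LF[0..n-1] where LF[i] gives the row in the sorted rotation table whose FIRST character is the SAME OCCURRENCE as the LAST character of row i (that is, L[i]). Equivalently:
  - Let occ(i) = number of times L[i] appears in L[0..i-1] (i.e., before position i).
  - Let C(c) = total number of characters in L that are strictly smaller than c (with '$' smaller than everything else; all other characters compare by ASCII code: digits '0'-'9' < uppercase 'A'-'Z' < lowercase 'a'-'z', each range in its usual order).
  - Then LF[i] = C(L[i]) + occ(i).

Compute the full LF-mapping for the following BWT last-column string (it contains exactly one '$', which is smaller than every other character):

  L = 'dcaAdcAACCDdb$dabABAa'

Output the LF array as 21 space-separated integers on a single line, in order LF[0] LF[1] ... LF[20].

Answer: 17 15 10 1 18 16 2 3 7 8 9 19 13 0 20 11 14 4 6 5 12

Derivation:
Char counts: '$':1, 'A':5, 'B':1, 'C':2, 'D':1, 'a':3, 'b':2, 'c':2, 'd':4
C (first-col start): C('$')=0, C('A')=1, C('B')=6, C('C')=7, C('D')=9, C('a')=10, C('b')=13, C('c')=15, C('d')=17
L[0]='d': occ=0, LF[0]=C('d')+0=17+0=17
L[1]='c': occ=0, LF[1]=C('c')+0=15+0=15
L[2]='a': occ=0, LF[2]=C('a')+0=10+0=10
L[3]='A': occ=0, LF[3]=C('A')+0=1+0=1
L[4]='d': occ=1, LF[4]=C('d')+1=17+1=18
L[5]='c': occ=1, LF[5]=C('c')+1=15+1=16
L[6]='A': occ=1, LF[6]=C('A')+1=1+1=2
L[7]='A': occ=2, LF[7]=C('A')+2=1+2=3
L[8]='C': occ=0, LF[8]=C('C')+0=7+0=7
L[9]='C': occ=1, LF[9]=C('C')+1=7+1=8
L[10]='D': occ=0, LF[10]=C('D')+0=9+0=9
L[11]='d': occ=2, LF[11]=C('d')+2=17+2=19
L[12]='b': occ=0, LF[12]=C('b')+0=13+0=13
L[13]='$': occ=0, LF[13]=C('$')+0=0+0=0
L[14]='d': occ=3, LF[14]=C('d')+3=17+3=20
L[15]='a': occ=1, LF[15]=C('a')+1=10+1=11
L[16]='b': occ=1, LF[16]=C('b')+1=13+1=14
L[17]='A': occ=3, LF[17]=C('A')+3=1+3=4
L[18]='B': occ=0, LF[18]=C('B')+0=6+0=6
L[19]='A': occ=4, LF[19]=C('A')+4=1+4=5
L[20]='a': occ=2, LF[20]=C('a')+2=10+2=12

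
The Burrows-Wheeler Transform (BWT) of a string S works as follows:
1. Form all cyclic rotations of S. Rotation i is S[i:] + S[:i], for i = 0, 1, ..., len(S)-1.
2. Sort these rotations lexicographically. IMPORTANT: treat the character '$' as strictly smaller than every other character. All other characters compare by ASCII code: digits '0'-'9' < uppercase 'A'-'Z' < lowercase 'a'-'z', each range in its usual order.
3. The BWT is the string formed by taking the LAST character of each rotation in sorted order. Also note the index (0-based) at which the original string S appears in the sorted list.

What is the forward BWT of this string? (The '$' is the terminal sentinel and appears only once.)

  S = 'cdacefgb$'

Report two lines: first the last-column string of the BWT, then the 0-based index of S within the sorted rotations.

Answer: bdg$accef
3

Derivation:
All 9 rotations (rotation i = S[i:]+S[:i]):
  rot[0] = cdacefgb$
  rot[1] = dacefgb$c
  rot[2] = acefgb$cd
  rot[3] = cefgb$cda
  rot[4] = efgb$cdac
  rot[5] = fgb$cdace
  rot[6] = gb$cdacef
  rot[7] = b$cdacefg
  rot[8] = $cdacefgb
Sorted (with $ < everything):
  sorted[0] = $cdacefgb  (last char: 'b')
  sorted[1] = acefgb$cd  (last char: 'd')
  sorted[2] = b$cdacefg  (last char: 'g')
  sorted[3] = cdacefgb$  (last char: '$')
  sorted[4] = cefgb$cda  (last char: 'a')
  sorted[5] = dacefgb$c  (last char: 'c')
  sorted[6] = efgb$cdac  (last char: 'c')
  sorted[7] = fgb$cdace  (last char: 'e')
  sorted[8] = gb$cdacef  (last char: 'f')
Last column: bdg$accef
Original string S is at sorted index 3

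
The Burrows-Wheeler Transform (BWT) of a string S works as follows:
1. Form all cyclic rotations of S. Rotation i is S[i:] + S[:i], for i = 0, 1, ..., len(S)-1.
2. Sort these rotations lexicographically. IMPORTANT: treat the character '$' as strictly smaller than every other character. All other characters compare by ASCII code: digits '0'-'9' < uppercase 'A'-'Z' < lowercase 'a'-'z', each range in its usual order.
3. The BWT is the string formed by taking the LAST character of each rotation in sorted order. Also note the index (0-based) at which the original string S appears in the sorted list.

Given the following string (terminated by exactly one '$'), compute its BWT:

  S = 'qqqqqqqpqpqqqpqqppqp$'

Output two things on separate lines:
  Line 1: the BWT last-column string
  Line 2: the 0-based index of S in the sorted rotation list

Answer: pqqpqqqpqqqppqqqpqqq$
20

Derivation:
All 21 rotations (rotation i = S[i:]+S[:i]):
  rot[0] = qqqqqqqpqpqqqpqqppqp$
  rot[1] = qqqqqqpqpqqqpqqppqp$q
  rot[2] = qqqqqpqpqqqpqqppqp$qq
  rot[3] = qqqqpqpqqqpqqppqp$qqq
  rot[4] = qqqpqpqqqpqqppqp$qqqq
  rot[5] = qqpqpqqqpqqppqp$qqqqq
  rot[6] = qpqpqqqpqqppqp$qqqqqq
  rot[7] = pqpqqqpqqppqp$qqqqqqq
  rot[8] = qpqqqpqqppqp$qqqqqqqp
  rot[9] = pqqqpqqppqp$qqqqqqqpq
  rot[10] = qqqpqqppqp$qqqqqqqpqp
  rot[11] = qqpqqppqp$qqqqqqqpqpq
  rot[12] = qpqqppqp$qqqqqqqpqpqq
  rot[13] = pqqppqp$qqqqqqqpqpqqq
  rot[14] = qqppqp$qqqqqqqpqpqqqp
  rot[15] = qppqp$qqqqqqqpqpqqqpq
  rot[16] = ppqp$qqqqqqqpqpqqqpqq
  rot[17] = pqp$qqqqqqqpqpqqqpqqp
  rot[18] = qp$qqqqqqqpqpqqqpqqpp
  rot[19] = p$qqqqqqqpqpqqqpqqppq
  rot[20] = $qqqqqqqpqpqqqpqqppqp
Sorted (with $ < everything):
  sorted[0] = $qqqqqqqpqpqqqpqqppqp  (last char: 'p')
  sorted[1] = p$qqqqqqqpqpqqqpqqppq  (last char: 'q')
  sorted[2] = ppqp$qqqqqqqpqpqqqpqq  (last char: 'q')
  sorted[3] = pqp$qqqqqqqpqpqqqpqqp  (last char: 'p')
  sorted[4] = pqpqqqpqqppqp$qqqqqqq  (last char: 'q')
  sorted[5] = pqqppqp$qqqqqqqpqpqqq  (last char: 'q')
  sorted[6] = pqqqpqqppqp$qqqqqqqpq  (last char: 'q')
  sorted[7] = qp$qqqqqqqpqpqqqpqqpp  (last char: 'p')
  sorted[8] = qppqp$qqqqqqqpqpqqqpq  (last char: 'q')
  sorted[9] = qpqpqqqpqqppqp$qqqqqq  (last char: 'q')
  sorted[10] = qpqqppqp$qqqqqqqpqpqq  (last char: 'q')
  sorted[11] = qpqqqpqqppqp$qqqqqqqp  (last char: 'p')
  sorted[12] = qqppqp$qqqqqqqpqpqqqp  (last char: 'p')
  sorted[13] = qqpqpqqqpqqppqp$qqqqq  (last char: 'q')
  sorted[14] = qqpqqppqp$qqqqqqqpqpq  (last char: 'q')
  sorted[15] = qqqpqpqqqpqqppqp$qqqq  (last char: 'q')
  sorted[16] = qqqpqqppqp$qqqqqqqpqp  (last char: 'p')
  sorted[17] = qqqqpqpqqqpqqppqp$qqq  (last char: 'q')
  sorted[18] = qqqqqpqpqqqpqqppqp$qq  (last char: 'q')
  sorted[19] = qqqqqqpqpqqqpqqppqp$q  (last char: 'q')
  sorted[20] = qqqqqqqpqpqqqpqqppqp$  (last char: '$')
Last column: pqqpqqqpqqqppqqqpqqq$
Original string S is at sorted index 20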